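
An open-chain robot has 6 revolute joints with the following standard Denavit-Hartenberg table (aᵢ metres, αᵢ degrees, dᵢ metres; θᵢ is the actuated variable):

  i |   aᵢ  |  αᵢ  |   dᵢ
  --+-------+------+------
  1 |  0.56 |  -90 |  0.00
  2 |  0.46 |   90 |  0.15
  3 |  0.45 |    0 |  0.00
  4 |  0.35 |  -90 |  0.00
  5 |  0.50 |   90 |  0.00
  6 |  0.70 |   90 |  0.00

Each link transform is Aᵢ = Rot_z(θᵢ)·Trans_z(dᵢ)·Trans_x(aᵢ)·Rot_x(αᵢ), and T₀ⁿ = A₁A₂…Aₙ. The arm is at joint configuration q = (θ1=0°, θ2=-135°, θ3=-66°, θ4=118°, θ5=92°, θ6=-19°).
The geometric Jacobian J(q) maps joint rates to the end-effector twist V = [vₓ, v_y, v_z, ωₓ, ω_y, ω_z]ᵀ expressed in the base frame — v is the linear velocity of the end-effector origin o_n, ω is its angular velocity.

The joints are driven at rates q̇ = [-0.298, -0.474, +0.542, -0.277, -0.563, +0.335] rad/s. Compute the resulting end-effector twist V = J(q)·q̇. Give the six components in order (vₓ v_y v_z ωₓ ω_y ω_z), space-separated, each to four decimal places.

-1.0036 0.6488 0.4177 -0.6386 -0.5568 -0.0177

o_n = [0.6647, -0.1576, 1.5375]
J₁: ẑ×o_n = [0.1576, 0.6647, -0.0000], ω = ẑ
J2: z=[0.0000, 1.0000, 0.0000] o=[0.5600, 0.0000, 0.0000] → [1.5375, 0.0000, -0.1047, 0.0000, 1.0000, 0.0000]
J3: z=[-0.7071, 0.0000, -0.7071] o=[0.2347, 0.1500, 0.3253] → [-0.2175, 0.5531, 0.2175, -0.7071, 0.0000, -0.7071]
J4: z=[-0.7071, 0.0000, -0.7071] o=[0.1053, -0.2611, 0.4547] → [0.0732, 0.3701, -0.0732, -0.7071, 0.0000, -0.7071]
J5: z=[0.5572, 0.6157, -0.5572] o=[-0.0471, 0.0147, 0.6071] → [0.4768, -0.9150, -0.5342, 0.5572, 0.6157, -0.5572]
J6: z=[-0.4104, 0.7875, 0.4598] o=[0.3139, 0.0010, 0.9528] → [0.5333, 0.4012, -0.2112, -0.4104, 0.7875, 0.4598]
V = J·q̇ = [-1.0036, 0.6488, 0.4177, -0.6386, -0.5568, -0.0177]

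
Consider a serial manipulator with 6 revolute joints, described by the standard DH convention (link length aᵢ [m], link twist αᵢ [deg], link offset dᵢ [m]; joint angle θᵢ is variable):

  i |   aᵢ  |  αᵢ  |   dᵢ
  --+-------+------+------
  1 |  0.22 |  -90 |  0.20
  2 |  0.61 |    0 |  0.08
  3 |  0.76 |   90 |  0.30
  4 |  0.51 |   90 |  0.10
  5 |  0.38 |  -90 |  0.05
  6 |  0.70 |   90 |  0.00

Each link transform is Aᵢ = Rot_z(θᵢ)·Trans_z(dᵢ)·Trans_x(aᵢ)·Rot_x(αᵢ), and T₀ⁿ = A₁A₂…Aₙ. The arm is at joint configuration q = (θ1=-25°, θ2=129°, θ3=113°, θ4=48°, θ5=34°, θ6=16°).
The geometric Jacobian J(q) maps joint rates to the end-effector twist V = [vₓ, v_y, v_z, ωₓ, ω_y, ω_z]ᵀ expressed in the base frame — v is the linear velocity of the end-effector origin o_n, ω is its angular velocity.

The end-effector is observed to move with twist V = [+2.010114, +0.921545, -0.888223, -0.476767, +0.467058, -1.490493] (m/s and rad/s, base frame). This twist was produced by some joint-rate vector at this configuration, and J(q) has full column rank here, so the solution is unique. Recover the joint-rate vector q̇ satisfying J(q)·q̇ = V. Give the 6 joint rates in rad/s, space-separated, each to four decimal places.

o_n = [-0.7362, 2.0021, 0.7968]
J₁: ẑ×o_n = [-2.0021, -0.7362, 0.0000], ω = ẑ
J2: z=[0.4226, 0.9063, 0.0000] o=[0.1994, -0.0930, 0.2000] → [0.5409, -0.2522, 1.7334, 0.4226, 0.9063, 0.0000]
J3: z=[0.4226, 0.9063, 0.0000] o=[-0.1147, 0.1418, -0.2741] → [0.9706, -0.4526, 1.3495, 0.4226, 0.9063, 0.0000]
J4: z=[-0.8002, 0.3731, -0.4695] o=[-0.3113, 0.5644, 0.3970] → [0.8241, 0.5195, -0.9918, -0.8002, 0.3731, -0.4695]
J5: z=[-0.5990, -0.4590, 0.6562] o=[-0.3764, 1.0130, 0.6513] → [-0.7158, -0.1490, -0.7576, -0.5990, -0.4590, 0.6562]
J6: z=[-0.6798, -0.1415, -0.7196] o=[-0.5671, 1.3233, 0.7705] → [0.4847, 0.1396, -0.4854, -0.6798, -0.1415, -0.7196]
q̇ = J⁺·V = [-0.3000, -0.3950, 0.1050, 0.9290, -0.9040, 0.2240]

-0.3000 -0.3950 0.1050 0.9290 -0.9040 0.2240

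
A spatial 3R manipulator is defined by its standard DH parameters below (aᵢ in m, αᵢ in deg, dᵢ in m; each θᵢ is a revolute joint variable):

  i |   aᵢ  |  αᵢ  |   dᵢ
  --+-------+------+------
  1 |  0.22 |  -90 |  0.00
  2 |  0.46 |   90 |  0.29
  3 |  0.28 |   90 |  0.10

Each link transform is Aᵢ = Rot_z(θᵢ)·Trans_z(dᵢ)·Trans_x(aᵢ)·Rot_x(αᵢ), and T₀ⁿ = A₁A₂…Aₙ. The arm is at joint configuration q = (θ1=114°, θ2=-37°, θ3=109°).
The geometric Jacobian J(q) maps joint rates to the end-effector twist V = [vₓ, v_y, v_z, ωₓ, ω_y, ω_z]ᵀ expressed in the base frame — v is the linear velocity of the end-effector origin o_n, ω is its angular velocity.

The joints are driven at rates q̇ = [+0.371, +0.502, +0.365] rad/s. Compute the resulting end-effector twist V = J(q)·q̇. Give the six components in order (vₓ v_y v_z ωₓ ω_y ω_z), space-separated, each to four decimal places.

o_n = [-0.6916, 0.1895, 0.3018]
J₁: ẑ×o_n = [-0.1895, -0.6916, 0.0000], ω = ẑ
J2: z=[-0.9135, -0.4067, 0.0000] o=[-0.0895, 0.2010, 0.0000] → [-0.1228, 0.2757, -0.2344, -0.9135, -0.4067, 0.0000]
J3: z=[0.2448, -0.5498, 0.7986] o=[-0.5038, 0.4186, 0.2768] → [0.1693, -0.1561, -0.1593, 0.2448, -0.5498, 0.7986]
V = J·q̇ = [-0.0701, -0.1751, -0.1758, -0.3693, -0.4049, 0.6625]

-0.0701 -0.1751 -0.1758 -0.3693 -0.4049 0.6625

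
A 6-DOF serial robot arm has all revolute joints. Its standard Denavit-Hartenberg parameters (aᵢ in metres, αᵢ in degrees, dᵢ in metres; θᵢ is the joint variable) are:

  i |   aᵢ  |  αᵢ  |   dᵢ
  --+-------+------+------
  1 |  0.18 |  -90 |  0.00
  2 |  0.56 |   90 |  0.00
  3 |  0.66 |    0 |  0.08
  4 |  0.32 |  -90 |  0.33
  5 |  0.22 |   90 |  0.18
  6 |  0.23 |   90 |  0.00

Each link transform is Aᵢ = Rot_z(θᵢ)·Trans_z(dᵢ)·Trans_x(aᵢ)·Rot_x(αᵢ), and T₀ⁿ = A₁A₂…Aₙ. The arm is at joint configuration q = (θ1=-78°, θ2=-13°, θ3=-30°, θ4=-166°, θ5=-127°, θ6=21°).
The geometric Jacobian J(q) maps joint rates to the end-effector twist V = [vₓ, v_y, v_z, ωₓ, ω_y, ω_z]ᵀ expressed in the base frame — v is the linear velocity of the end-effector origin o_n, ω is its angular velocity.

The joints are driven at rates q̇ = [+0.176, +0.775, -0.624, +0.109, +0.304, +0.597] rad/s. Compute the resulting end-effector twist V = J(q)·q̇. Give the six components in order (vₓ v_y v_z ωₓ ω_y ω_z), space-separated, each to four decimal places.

-0.1241 -0.3914 -0.6971 0.4604 -0.4763 -0.5916

o_n = [-0.3486, -1.0832, 0.9634]
J₁: ẑ×o_n = [1.0832, -0.3486, 0.0000], ω = ẑ
J2: z=[0.9781, 0.2079, 0.0000] o=[0.0374, -0.1761, 0.0000] → [0.2003, -0.9424, -0.8071, 0.9781, 0.2079, 0.0000]
J3: z=[-0.0468, 0.2200, 0.9744] o=[0.1509, -0.7098, 0.1260] → [0.5481, -0.4475, 0.1274, -0.0468, 0.2200, 0.9744]
J4: z=[-0.0468, 0.2200, 0.9744] o=[-0.0599, -1.3056, 0.3325] → [-0.0778, -0.2518, 0.0531, -0.0468, 0.2200, 0.9744]
J5: z=[-0.9961, 0.0628, -0.0620] o=[-0.0513, -0.9214, 0.5848] → [0.0138, 0.3955, 0.1798, -0.9961, 0.0628, -0.0620]
J6: z=[-0.0317, -0.9099, -0.4137] o=[-0.2488, -1.0003, 0.7735] → [-0.2071, 0.0473, -0.0882, -0.0317, -0.9099, -0.4137]
V = J·q̇ = [-0.1241, -0.3914, -0.6971, 0.4604, -0.4763, -0.5916]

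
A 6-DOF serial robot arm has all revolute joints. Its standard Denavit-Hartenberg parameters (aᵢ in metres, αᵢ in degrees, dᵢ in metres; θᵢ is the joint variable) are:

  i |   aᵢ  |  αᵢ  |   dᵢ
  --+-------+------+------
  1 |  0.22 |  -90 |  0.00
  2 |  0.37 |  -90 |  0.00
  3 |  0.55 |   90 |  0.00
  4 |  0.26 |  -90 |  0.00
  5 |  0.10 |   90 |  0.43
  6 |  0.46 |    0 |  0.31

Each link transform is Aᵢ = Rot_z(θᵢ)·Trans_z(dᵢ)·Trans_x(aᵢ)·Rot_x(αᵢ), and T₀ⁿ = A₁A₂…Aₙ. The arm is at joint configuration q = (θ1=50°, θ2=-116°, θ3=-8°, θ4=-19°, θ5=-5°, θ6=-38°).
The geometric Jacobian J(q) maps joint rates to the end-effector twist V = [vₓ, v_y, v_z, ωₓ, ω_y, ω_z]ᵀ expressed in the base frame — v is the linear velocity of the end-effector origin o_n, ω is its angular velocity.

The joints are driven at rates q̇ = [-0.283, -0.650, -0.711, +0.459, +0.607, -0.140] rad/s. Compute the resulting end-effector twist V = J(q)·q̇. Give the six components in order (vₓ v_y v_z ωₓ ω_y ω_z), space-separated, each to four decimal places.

o_n = [-0.7478, -0.0819, 1.3666]
J₁: ẑ×o_n = [0.0819, -0.7478, 0.0000], ω = ẑ
J2: z=[-0.7660, 0.6428, 0.0000] o=[0.1414, 0.1685, 0.0000] → [0.8784, 1.0469, 0.7634, -0.7660, 0.6428, 0.0000]
J3: z=[0.5777, 0.6885, 0.4384] o=[0.0372, 0.0443, 0.3326] → [0.7672, -0.9415, 0.4676, 0.5777, 0.6885, 0.4384]
J4: z=[-0.7194, 0.6833, -0.1251] o=[-0.1750, -0.0894, 0.8221] → [0.3730, 0.4634, 0.3860, -0.7194, 0.6833, -0.1251]
J5: z=[0.4207, 0.5719, 0.7043] o=[-0.3187, -0.2075, 1.0038] → [0.1190, -0.4548, 0.2982, 0.4207, 0.5719, 0.7043]
J6: z=[-0.6685, 0.7202, -0.1855] o=[-0.1991, -0.0008, 1.3751] → [-0.0212, 0.0961, 0.4494, -0.6685, 0.7202, -0.1855]
V = J·q̇ = [-0.8932, 0.1237, -0.5334, 0.1059, -0.3474, -0.1986]

-0.8932 0.1237 -0.5334 0.1059 -0.3474 -0.1986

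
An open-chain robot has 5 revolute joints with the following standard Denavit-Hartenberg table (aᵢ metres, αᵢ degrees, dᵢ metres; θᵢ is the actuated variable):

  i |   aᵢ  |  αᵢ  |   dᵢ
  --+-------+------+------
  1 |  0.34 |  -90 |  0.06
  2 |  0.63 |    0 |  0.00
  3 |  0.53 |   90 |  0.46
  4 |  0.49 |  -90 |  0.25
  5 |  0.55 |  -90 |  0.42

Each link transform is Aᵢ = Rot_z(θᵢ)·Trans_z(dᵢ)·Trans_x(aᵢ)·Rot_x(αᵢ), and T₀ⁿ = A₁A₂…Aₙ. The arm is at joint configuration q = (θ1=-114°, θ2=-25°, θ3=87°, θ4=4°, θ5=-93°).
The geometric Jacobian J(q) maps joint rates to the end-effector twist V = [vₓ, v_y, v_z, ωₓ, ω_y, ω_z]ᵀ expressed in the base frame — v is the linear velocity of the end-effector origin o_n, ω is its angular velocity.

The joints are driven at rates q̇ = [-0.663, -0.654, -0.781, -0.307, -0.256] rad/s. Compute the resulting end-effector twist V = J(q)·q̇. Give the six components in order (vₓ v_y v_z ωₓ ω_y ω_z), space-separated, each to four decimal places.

o_n = [-0.0086, -2.2596, -0.1469]
J₁: ẑ×o_n = [2.2596, -0.0086, 0.0000], ω = ẑ
J2: z=[0.9135, -0.4067, 0.0000] o=[-0.1383, -0.3106, 0.0600] → [0.0841, 0.1890, -1.7277, 0.9135, -0.4067, 0.0000]
J3: z=[0.9135, -0.4067, 0.0000] o=[-0.3705, -0.8322, 0.3262] → [0.1924, 0.4322, -1.1568, 0.9135, -0.4067, 0.0000]
J4: z=[-0.3591, -0.8066, 0.4695] o=[-0.0515, -1.2466, -0.1417] → [0.4797, 0.0183, 0.3983, -0.3591, -0.8066, 0.4695]
J5: z=[0.9246, -0.3758, 0.0616] o=[-0.2034, -1.6718, -0.4559] → [-0.0800, -0.2738, -0.4703, 0.9246, -0.3758, 0.0616]
V = J·q̇ = [-1.8302, -0.3909, 2.0315, -1.4374, 0.9275, -0.8229]

-1.8302 -0.3909 2.0315 -1.4374 0.9275 -0.8229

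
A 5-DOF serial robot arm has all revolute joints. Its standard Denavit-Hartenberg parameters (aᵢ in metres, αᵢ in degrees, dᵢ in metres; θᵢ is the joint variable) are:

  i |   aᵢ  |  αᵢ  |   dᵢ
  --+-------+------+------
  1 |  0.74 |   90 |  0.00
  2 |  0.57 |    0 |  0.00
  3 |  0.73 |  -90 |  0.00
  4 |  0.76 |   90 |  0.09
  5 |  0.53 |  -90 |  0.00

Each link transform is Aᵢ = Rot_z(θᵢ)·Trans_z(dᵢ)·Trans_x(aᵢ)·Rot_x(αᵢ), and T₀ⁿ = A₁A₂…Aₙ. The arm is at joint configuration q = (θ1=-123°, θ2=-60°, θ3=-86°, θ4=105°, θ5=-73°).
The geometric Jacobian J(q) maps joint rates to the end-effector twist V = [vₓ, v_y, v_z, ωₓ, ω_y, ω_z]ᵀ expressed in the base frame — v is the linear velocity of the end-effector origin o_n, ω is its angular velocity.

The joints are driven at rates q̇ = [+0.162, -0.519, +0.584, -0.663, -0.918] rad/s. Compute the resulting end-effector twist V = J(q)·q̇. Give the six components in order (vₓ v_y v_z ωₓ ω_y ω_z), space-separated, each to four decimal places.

0.3890 1.0221 -0.4667 -0.4522 -0.1408 1.2075

o_n = [0.5326, -0.8026, -0.4238]
J₁: ẑ×o_n = [0.8026, 0.5326, -0.0000], ω = ẑ
J2: z=[-0.8387, 0.5446, 0.0000] o=[-0.4030, -0.6206, 0.0000] → [-0.2308, -0.3555, -0.3570, -0.8387, 0.5446, 0.0000]
J3: z=[-0.8387, 0.5446, 0.0000] o=[-0.5583, -0.8596, -0.4936] → [0.0380, 0.0585, -0.6420, -0.8387, 0.5446, 0.0000]
J4: z=[-0.3046, -0.4690, -0.8290] o=[-0.2286, -0.3521, -0.9018] → [-0.5977, -0.4855, 0.4942, -0.3046, -0.4690, -0.8290]
J5: z=[0.6532, 0.5306, -0.5401] o=[0.2708, -0.9309, -0.8665] → [0.3042, -0.4305, -0.0551, 0.6532, 0.5306, -0.5401]
V = J·q̇ = [0.3890, 1.0221, -0.4667, -0.4522, -0.1408, 1.2075]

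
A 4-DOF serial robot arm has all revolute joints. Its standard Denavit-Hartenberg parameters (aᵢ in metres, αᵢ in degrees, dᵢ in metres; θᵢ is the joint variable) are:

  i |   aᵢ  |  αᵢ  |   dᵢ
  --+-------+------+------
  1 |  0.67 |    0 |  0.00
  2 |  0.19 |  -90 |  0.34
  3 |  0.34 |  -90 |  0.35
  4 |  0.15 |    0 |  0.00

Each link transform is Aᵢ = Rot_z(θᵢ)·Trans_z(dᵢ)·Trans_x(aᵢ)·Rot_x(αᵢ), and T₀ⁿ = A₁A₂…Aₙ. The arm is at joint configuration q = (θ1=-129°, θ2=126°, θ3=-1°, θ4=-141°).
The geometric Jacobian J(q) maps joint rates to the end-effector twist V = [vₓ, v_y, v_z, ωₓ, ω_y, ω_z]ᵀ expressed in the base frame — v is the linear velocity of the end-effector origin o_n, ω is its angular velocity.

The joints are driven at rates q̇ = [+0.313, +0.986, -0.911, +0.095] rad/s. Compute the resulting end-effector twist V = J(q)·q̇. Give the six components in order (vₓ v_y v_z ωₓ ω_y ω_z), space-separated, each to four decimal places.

o_n = [0.0144, -0.0985, 0.3439]
J₁: ẑ×o_n = [0.0985, 0.0144, -0.0000], ω = ẑ
J2: z=[0.0000, 0.0000, 1.0000] o=[-0.4216, -0.5207, 0.0000] → [-0.4222, 0.4361, 0.0000, 0.0000, 0.0000, 1.0000]
J3: z=[0.0523, 0.9986, 0.0000] o=[-0.2319, -0.5306, 0.3400] → [0.0039, -0.0002, -0.2234, 0.0523, 0.9986, 0.0000]
J4: z=[0.0174, -0.0009, -0.9998] o=[0.1259, -0.1989, 0.3459] → [0.1004, 0.1115, 0.0016, 0.0174, -0.0009, -0.9998]
V = J·q̇ = [-0.3794, 0.4453, 0.2037, -0.0460, -0.9098, 1.2040]

-0.3794 0.4453 0.2037 -0.0460 -0.9098 1.2040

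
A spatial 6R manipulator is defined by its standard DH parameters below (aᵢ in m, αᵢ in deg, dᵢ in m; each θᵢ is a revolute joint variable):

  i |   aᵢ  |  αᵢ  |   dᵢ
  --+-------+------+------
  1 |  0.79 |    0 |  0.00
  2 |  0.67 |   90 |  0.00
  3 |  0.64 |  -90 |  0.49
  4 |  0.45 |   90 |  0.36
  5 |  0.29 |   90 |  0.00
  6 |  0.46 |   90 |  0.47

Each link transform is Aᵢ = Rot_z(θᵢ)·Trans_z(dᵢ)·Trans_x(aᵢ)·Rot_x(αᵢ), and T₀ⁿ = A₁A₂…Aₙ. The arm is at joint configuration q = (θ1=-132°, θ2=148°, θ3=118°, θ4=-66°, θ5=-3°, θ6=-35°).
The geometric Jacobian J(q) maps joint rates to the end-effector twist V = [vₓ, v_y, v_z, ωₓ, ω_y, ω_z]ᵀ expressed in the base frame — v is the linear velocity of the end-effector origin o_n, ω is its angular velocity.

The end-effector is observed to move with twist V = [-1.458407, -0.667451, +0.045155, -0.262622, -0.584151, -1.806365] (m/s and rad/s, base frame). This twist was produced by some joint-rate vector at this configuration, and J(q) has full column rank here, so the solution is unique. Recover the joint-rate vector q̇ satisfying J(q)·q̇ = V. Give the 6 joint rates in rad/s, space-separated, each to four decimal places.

0.0690 -0.6450 0.0370 -0.0140 0.9990 -0.9580

o_n = [0.0202, -1.8649, 1.2375]
J₁: ẑ×o_n = [1.8649, 0.0202, -0.0000], ω = ẑ
J2: z=[0.0000, 0.0000, 1.0000] o=[-0.5286, -0.5871, 0.0000] → [1.2779, 0.5488, -0.0000, 0.0000, 0.0000, 1.0000]
J3: z=[0.2756, -0.9613, 0.0000] o=[0.1154, -0.4024, 0.0000] → [-1.1896, -0.3411, -0.4946, 0.2756, -0.9613, 0.0000]
J4: z=[-0.8487, -0.2434, -0.4695] o=[-0.0383, -0.9562, 0.5651] → [-0.5903, 0.5433, 0.7855, -0.8487, -0.2434, -0.4695]
J5: z=[0.5244, -0.2728, -0.8066] o=[-0.3132, -1.4627, 0.5577] → [-0.5099, -0.6254, -0.1200, 0.5244, -0.2728, -0.8066]
J6: z=[0.8440, 0.2918, 0.4500] o=[-0.2805, -1.7286, 0.6688] → [0.2273, -0.3447, -0.2028, 0.8440, 0.2918, 0.4500]
q̇ = J⁺·V = [0.0690, -0.6450, 0.0370, -0.0140, 0.9990, -0.9580]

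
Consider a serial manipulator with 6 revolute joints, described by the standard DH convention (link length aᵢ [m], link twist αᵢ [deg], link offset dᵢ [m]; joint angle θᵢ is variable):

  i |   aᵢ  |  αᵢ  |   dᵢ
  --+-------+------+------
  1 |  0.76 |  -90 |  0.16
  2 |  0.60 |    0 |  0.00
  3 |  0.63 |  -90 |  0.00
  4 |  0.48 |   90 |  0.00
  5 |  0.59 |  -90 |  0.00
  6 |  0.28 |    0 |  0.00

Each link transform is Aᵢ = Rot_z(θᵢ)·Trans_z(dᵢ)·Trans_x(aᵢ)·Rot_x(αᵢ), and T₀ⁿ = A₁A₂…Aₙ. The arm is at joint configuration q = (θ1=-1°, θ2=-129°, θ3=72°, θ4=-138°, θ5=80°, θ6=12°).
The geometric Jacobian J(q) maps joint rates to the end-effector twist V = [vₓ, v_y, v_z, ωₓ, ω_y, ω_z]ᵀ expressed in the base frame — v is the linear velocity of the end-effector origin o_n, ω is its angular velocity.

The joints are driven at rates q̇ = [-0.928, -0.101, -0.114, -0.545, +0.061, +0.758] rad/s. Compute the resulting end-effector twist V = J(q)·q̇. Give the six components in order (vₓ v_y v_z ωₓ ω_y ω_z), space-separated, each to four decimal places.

o_n = [1.2132, 0.4437, 0.3313]
J₁: ẑ×o_n = [-0.4437, 1.2132, 0.0000], ω = ẑ
J2: z=[0.0175, 0.9998, 0.0000] o=[0.7599, -0.0133, 0.1600] → [0.1713, -0.0030, -0.4453, 0.0175, 0.9998, 0.0000]
J3: z=[0.0175, 0.9998, 0.0000] o=[0.3823, -0.0067, 0.6263] → [-0.2949, 0.0051, -0.8228, 0.0175, 0.9998, 0.0000]
J4: z=[0.8385, -0.0146, -0.5446] o=[0.7254, -0.0127, 1.1547] → [0.2606, 0.4248, 0.3898, 0.8385, -0.0146, -0.5446]
J5: z=[-0.3773, -0.7367, -0.5612] o=[0.5368, 0.3119, 0.8555] → [0.4601, -0.5774, 0.4485, -0.3773, -0.7367, -0.5612]
J6: z=[0.5326, -0.6684, 0.5192] o=[0.9837, 0.3726, 0.4752] → [0.0592, 0.1958, 0.1912, 0.5326, -0.6684, 0.5192]
V = J·q̇ = [0.3590, -1.2444, 0.0986, -0.0800, -0.7585, -0.2718]

0.3590 -1.2444 0.0986 -0.0800 -0.7585 -0.2718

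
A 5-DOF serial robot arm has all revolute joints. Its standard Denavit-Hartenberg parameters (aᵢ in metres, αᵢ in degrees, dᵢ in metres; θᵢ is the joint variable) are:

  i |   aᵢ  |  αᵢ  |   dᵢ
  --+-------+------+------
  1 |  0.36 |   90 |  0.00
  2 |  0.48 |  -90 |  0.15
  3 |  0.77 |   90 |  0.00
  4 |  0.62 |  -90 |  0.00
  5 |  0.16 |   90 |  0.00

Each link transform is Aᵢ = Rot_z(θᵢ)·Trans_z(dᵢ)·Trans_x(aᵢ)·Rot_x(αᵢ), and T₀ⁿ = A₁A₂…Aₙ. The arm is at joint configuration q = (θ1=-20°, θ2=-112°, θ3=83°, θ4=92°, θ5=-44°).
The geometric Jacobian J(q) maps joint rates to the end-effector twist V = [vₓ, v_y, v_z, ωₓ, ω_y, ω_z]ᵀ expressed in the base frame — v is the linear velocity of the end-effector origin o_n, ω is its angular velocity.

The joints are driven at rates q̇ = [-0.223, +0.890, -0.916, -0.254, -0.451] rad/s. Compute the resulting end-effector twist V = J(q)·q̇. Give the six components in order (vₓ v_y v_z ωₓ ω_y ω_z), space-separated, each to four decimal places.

0.5196 -0.3794 -0.2895 -0.8558 -0.1266 0.2971

o_n = [0.9354, 0.2717, -0.9066]
J₁: ẑ×o_n = [-0.2717, 0.9354, 0.0000], ω = ẑ
J2: z=[-0.3420, -0.9397, 0.0000] o=[0.3383, -0.1231, 0.0000] → [0.8520, -0.3101, 0.4260, -0.3420, -0.9397, 0.0000]
J3: z=[0.8713, -0.3171, -0.3746] o=[0.1180, -0.2026, -0.4450] → [0.3241, 0.0960, 0.6724, 0.8713, -0.3171, -0.3746]
J4: z=[-0.3911, 0.0126, -0.9203] o=[0.3464, 0.5276, -0.5321] → [-0.2402, -0.6885, 0.0926, -0.3911, 0.0126, -0.9203]
J5: z=[-0.3268, -0.9367, 0.1260] o=[0.8798, 0.3106, -0.7617] → [0.1406, -0.0404, 0.0647, -0.3268, -0.9367, 0.1260]
V = J·q̇ = [0.5196, -0.3794, -0.2895, -0.8558, -0.1266, 0.2971]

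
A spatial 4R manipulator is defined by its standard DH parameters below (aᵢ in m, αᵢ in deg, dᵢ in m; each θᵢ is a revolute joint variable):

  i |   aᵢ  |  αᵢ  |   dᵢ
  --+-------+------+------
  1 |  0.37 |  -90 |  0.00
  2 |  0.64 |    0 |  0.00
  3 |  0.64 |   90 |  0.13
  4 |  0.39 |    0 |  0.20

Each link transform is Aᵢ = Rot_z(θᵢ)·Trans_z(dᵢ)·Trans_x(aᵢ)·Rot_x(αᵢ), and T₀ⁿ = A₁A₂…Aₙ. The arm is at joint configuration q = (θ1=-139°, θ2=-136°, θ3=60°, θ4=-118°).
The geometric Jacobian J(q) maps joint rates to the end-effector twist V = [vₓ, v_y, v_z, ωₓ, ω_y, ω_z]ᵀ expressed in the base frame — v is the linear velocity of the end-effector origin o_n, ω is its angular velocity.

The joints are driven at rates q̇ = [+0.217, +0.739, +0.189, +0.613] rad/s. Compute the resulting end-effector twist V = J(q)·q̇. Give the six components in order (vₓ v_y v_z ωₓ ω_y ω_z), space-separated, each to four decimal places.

o_n = [-0.0094, 0.2759, 0.9363]
J₁: ẑ×o_n = [-0.2759, -0.0094, 0.0000], ω = ẑ
J2: z=[0.6561, -0.7547, 0.0000] o=[-0.2792, -0.2427, 0.0000] → [-0.7066, -0.6143, 0.5439, 0.6561, -0.7547, 0.0000]
J3: z=[0.6561, -0.7547, 0.0000] o=[0.0682, 0.0593, 0.4446] → [-0.3711, -0.3226, 0.0835, 0.6561, -0.7547, 0.0000]
J4: z=[0.7323, 0.6366, 0.2419] o=[0.0366, -0.1404, 1.0656] → [-0.1830, 0.0835, 0.3341, 0.7323, 0.6366, 0.2419]
V = J·q̇ = [-0.7644, -0.4657, 0.6225, 1.0577, -0.3102, 0.3653]

-0.7644 -0.4657 0.6225 1.0577 -0.3102 0.3653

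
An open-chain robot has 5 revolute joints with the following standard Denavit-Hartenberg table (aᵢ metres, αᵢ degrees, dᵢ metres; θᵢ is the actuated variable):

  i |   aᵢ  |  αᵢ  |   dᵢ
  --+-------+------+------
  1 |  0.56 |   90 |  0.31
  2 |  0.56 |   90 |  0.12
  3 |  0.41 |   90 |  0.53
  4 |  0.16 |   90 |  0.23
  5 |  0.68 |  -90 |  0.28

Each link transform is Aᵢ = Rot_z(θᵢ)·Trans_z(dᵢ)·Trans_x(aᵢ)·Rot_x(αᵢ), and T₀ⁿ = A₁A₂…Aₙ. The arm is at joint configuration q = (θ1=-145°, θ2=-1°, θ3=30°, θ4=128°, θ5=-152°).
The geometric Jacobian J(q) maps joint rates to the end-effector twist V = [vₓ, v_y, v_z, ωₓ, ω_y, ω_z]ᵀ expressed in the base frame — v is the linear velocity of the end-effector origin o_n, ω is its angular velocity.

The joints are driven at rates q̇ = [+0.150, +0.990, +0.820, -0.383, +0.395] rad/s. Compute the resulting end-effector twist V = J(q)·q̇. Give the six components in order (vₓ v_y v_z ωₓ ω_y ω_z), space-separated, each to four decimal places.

o_n = [-1.8872, -0.5301, -0.0679]
J₁: ẑ×o_n = [0.5301, -1.8872, 0.0000], ω = ẑ
J2: z=[-0.5736, 0.8192, 0.0000] o=[-0.4587, -0.3212, 0.3100] → [-0.3096, -0.2168, 1.2899, -0.5736, 0.8192, 0.0000]
J3: z=[0.0143, 0.0100, -0.9998] o=[-0.9862, -0.5441, 0.3002] → [0.0102, 0.9061, 0.0092, 0.0143, 0.0100, -0.9998]
J4: z=[0.0872, -0.9962, -0.0087] o=[-1.3870, -0.5745, -0.2359] → [-0.1669, -0.0103, -0.4943, 0.0872, -0.9962, -0.0087]
J5: z=[-0.7761, -0.0625, -0.6275] o=[-1.2670, -0.7937, -0.3625] → [0.1470, 0.6177, -0.2433, -0.7761, -0.0625, -0.6275]
V = J·q̇ = [-0.0965, 0.4933, 1.3778, -0.8961, 1.1760, -0.9144]

-0.0965 0.4933 1.3778 -0.8961 1.1760 -0.9144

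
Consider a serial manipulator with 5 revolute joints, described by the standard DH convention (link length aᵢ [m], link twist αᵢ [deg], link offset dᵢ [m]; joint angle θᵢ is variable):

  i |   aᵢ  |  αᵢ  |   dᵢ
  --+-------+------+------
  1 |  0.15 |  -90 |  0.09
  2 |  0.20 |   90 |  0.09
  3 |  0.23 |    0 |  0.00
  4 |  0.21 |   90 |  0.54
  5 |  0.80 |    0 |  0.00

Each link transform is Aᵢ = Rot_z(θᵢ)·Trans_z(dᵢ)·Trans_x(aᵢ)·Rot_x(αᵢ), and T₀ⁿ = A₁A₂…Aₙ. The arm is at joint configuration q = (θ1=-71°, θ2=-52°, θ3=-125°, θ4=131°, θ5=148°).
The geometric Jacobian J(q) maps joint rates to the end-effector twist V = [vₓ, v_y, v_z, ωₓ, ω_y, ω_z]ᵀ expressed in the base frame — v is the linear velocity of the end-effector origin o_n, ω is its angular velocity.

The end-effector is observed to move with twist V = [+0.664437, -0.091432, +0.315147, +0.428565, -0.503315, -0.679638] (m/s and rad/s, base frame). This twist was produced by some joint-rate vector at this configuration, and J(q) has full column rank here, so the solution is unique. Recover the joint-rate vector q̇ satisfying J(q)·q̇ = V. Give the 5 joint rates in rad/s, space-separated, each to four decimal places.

-0.2800 0.8500 -0.3470 -0.3840 0.6120

o_n = [-0.4175, 0.7600, 0.3700]
J₁: ẑ×o_n = [-0.7600, -0.4175, 0.0000], ω = ẑ
J2: z=[0.9455, 0.3256, 0.0000] o=[0.0488, -0.1418, 0.0900] → [0.0912, -0.2647, 1.0045, 0.9455, 0.3256, 0.0000]
J3: z=[-0.2566, 0.7451, 0.6157] o=[0.1740, -0.2290, 0.2476] → [-0.5176, -0.3328, 0.1871, -0.2566, 0.7451, 0.6157]
J4: z=[-0.2566, 0.7451, 0.6157] o=[-0.0306, -0.2135, 0.1436] → [-0.4307, -0.1802, 0.0386, -0.2566, 0.7451, 0.6157]
J5: z=[-0.9194, -0.3846, 0.0824] o=[-0.1065, 0.0744, 0.6407] → [0.0476, -0.2745, -0.7499, -0.9194, -0.3846, 0.0824]
q̇ = J⁺·V = [-0.2800, 0.8500, -0.3470, -0.3840, 0.6120]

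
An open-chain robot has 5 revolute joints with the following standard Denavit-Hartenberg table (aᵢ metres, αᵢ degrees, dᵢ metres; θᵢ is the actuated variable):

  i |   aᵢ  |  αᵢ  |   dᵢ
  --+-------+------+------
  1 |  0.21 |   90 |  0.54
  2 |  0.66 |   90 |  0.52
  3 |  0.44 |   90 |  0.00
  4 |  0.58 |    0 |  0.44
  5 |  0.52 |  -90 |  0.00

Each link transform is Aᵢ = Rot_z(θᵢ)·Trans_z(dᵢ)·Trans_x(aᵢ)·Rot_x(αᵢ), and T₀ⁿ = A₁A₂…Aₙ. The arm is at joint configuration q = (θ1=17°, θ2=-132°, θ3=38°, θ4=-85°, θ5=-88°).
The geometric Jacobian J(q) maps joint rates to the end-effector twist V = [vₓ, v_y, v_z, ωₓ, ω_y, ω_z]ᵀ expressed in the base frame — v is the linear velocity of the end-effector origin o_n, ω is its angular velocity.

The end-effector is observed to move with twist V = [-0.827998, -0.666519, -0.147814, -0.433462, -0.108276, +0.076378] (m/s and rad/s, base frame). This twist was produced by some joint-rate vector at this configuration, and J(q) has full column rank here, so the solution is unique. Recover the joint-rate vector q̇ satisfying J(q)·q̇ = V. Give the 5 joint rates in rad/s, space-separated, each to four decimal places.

-0.6700 -0.3510 0.8310 0.4260 -0.8420

o_n = [0.1198, -0.1281, -0.5658]
J₁: ẑ×o_n = [0.1281, 0.1198, -0.0000], ω = ẑ
J2: z=[0.2924, -0.9563, 0.0000] o=[0.2008, 0.0614, 0.5400] → [1.0575, 0.3233, -0.1329, 0.2924, -0.9563, 0.0000]
J3: z=[-0.7107, -0.2173, 0.6691] o=[-0.0695, -0.5650, 0.0495] → [-0.1586, -0.3107, -0.2694, -0.7107, -0.2173, 0.6691]
J4: z=[-0.6243, 0.6331, -0.4575] o=[-0.2121, -0.8919, -0.2081] → [0.1230, -0.3752, -0.6870, -0.6243, 0.6331, -0.4575]
J5: z=[-0.6243, 0.6331, -0.4575] o=[-0.0926, -0.5253, -0.8257] → [0.3462, 0.0651, -0.3825, -0.6243, 0.6331, -0.4575]
q̇ = J⁺·V = [-0.6700, -0.3510, 0.8310, 0.4260, -0.8420]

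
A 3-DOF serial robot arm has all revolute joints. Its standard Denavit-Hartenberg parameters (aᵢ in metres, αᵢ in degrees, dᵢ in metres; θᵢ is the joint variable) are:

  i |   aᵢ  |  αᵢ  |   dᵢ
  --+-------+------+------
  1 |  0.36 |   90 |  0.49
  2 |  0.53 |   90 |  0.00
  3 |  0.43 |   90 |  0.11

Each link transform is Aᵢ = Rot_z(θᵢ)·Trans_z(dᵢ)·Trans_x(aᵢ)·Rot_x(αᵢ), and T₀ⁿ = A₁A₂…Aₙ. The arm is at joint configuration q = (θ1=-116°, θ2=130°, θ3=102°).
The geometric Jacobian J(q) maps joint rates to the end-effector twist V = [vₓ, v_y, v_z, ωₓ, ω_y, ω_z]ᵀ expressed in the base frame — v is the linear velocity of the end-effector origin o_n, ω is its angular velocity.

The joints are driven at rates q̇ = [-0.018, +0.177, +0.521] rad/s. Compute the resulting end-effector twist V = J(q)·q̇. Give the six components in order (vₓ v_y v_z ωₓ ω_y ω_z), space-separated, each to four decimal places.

0.0125 -0.0740 -0.2031 -0.3340 -0.2811 0.3169

o_n = [-0.4486, 0.0396, 0.8982]
J₁: ẑ×o_n = [-0.0396, -0.4486, 0.0000], ω = ẑ
J2: z=[-0.8988, 0.4384, 0.0000] o=[-0.1578, -0.3236, 0.4900] → [0.1790, 0.3669, -0.1989, -0.8988, 0.4384, 0.0000]
J3: z=[-0.3358, -0.6885, 0.6428] o=[-0.0085, -0.0174, 0.8960] → [-0.0382, -0.2822, -0.3222, -0.3358, -0.6885, 0.6428]
V = J·q̇ = [0.0125, -0.0740, -0.2031, -0.3340, -0.2811, 0.3169]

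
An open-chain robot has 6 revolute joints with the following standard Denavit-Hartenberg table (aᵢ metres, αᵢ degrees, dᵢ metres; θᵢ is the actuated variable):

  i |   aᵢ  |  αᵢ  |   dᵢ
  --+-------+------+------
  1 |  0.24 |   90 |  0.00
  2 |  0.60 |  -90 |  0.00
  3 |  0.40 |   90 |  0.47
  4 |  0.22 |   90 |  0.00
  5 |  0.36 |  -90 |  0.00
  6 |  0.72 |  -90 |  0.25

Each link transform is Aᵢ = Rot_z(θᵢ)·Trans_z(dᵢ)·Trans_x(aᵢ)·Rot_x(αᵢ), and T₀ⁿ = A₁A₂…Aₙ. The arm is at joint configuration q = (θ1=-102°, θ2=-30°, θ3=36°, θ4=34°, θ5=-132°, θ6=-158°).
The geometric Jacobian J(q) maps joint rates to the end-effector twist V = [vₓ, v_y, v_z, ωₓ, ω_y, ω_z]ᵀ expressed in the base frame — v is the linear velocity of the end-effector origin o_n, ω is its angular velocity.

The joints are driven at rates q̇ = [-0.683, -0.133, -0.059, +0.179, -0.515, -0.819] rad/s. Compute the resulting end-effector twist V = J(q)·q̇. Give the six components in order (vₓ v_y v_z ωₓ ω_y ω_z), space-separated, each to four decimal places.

-1.4649 -0.2819 0.4367 -0.8653 0.3592 -0.5522

o_n = [0.1800, -1.9052, -0.2364]
J₁: ẑ×o_n = [1.9052, 0.1800, -0.0000], ω = ẑ
J2: z=[-0.9781, 0.2079, 0.0000] o=[-0.0499, -0.2348, 0.0000] → [-0.0491, -0.2312, 1.5862, -0.9781, 0.2079, 0.0000]
J3: z=[-0.1040, -0.4891, 0.8660] o=[-0.1579, -0.7430, -0.3000] → [0.9754, 0.2993, 0.2861, -0.1040, -0.4891, 0.8660]
J4: z=[-0.8972, -0.3297, -0.2939] o=[-0.0351, -1.2959, -0.0548] → [-0.1192, -0.2261, 0.6176, -0.8972, -0.3297, -0.2939]
J5: z=[0.3262, -0.0461, -0.9442] o=[0.0304, -1.5033, -0.0220] → [-0.3696, -0.0713, -0.1242, 0.3262, -0.0461, -0.9442]
J6: z=[0.8216, -0.4801, 0.3073] o=[0.1987, -1.1880, 0.0207] → [0.3439, 0.2055, -0.5983, 0.8216, -0.4801, 0.3073]
V = J·q̇ = [-1.4649, -0.2819, 0.4367, -0.8653, 0.3592, -0.5522]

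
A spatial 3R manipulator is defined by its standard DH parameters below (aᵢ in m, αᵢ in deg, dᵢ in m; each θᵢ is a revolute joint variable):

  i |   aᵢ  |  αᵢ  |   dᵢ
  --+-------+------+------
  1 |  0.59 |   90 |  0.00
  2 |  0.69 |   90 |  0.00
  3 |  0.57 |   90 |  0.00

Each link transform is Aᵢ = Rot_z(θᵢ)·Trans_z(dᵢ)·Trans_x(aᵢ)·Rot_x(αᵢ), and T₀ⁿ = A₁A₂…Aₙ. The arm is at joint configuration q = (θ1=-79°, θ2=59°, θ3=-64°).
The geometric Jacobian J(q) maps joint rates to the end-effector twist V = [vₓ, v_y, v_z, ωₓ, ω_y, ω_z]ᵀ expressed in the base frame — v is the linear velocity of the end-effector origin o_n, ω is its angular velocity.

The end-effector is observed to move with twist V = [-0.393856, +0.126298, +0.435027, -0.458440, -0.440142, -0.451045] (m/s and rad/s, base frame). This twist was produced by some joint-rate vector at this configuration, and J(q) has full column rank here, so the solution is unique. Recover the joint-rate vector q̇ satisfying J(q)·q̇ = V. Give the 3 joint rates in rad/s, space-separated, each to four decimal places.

o_n = [0.7078, -0.9566, 0.8056]
J₁: ẑ×o_n = [0.9566, 0.7078, -0.0000], ω = ẑ
J2: z=[-0.9816, -0.1908, 0.0000] o=[0.1126, -0.5792, 0.0000] → [-0.1537, 0.7908, 0.4841, -0.9816, -0.1908, 0.0000]
J3: z=[0.1636, -0.8414, -0.5150] o=[0.1804, -0.9280, 0.5914] → [-0.1949, -0.3067, 0.4391, 0.1636, -0.8414, -0.5150]
q̇ = J⁺·V = [-0.2440, 0.5340, 0.4020]

-0.2440 0.5340 0.4020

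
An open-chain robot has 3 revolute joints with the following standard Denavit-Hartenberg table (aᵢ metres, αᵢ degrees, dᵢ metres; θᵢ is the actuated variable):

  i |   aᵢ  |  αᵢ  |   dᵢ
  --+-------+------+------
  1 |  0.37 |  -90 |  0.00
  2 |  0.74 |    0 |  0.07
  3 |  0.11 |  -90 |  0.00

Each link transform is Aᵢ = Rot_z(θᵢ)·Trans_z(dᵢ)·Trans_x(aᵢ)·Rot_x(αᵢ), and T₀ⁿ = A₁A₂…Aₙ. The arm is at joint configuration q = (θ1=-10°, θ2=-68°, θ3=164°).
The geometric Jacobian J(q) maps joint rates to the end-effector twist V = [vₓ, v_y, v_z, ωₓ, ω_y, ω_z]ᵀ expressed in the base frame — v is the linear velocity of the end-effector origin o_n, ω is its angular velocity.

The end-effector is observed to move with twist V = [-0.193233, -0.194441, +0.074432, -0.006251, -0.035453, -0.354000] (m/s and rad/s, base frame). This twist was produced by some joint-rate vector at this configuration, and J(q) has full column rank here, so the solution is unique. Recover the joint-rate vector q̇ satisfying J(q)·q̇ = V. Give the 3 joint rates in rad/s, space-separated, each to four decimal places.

o_n = [0.6382, -0.0415, 0.5767]
J₁: ẑ×o_n = [0.0415, 0.6382, -0.0000], ω = ẑ
J2: z=[0.1736, 0.9848, 0.0000] o=[0.3644, -0.0642, 0.0000] → [0.5680, -0.1001, -0.2657, 0.1736, 0.9848, 0.0000]
J3: z=[0.1736, 0.9848, 0.0000] o=[0.6495, -0.0435, 0.6861] → [-0.1077, 0.0190, 0.0115, 0.1736, 0.9848, 0.0000]
q̇ = J⁺·V = [-0.3540, -0.2700, 0.2340]

-0.3540 -0.2700 0.2340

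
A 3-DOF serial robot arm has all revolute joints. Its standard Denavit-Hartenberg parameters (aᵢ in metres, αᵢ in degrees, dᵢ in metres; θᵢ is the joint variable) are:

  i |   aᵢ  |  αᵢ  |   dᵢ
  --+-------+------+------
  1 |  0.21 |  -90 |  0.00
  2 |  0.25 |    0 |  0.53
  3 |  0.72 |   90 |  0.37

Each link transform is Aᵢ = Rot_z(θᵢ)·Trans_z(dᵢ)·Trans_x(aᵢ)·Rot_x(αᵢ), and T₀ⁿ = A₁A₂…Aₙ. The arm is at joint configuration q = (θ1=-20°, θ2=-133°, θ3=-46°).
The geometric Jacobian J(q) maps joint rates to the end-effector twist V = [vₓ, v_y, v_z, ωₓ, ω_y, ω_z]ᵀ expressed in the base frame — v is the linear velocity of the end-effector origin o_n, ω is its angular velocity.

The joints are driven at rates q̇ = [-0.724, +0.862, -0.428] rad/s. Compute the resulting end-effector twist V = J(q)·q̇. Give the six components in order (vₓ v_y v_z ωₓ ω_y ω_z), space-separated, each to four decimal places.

0.9340 0.1843 0.4594 0.1484 0.4078 -0.7240

o_n = [-0.3315, 1.0784, 0.1954]
J₁: ẑ×o_n = [-1.0784, -0.3315, 0.0000], ω = ẑ
J2: z=[0.3420, 0.9397, 0.0000] o=[0.1973, -0.0718, 0.0000] → [0.1836, -0.0668, 0.8904, 0.3420, 0.9397, 0.0000]
J3: z=[0.3420, 0.9397, 0.0000] o=[0.2184, 0.4845, 0.1828] → [0.0118, -0.0043, 0.7199, 0.3420, 0.9397, 0.0000]
V = J·q̇ = [0.9340, 0.1843, 0.4594, 0.1484, 0.4078, -0.7240]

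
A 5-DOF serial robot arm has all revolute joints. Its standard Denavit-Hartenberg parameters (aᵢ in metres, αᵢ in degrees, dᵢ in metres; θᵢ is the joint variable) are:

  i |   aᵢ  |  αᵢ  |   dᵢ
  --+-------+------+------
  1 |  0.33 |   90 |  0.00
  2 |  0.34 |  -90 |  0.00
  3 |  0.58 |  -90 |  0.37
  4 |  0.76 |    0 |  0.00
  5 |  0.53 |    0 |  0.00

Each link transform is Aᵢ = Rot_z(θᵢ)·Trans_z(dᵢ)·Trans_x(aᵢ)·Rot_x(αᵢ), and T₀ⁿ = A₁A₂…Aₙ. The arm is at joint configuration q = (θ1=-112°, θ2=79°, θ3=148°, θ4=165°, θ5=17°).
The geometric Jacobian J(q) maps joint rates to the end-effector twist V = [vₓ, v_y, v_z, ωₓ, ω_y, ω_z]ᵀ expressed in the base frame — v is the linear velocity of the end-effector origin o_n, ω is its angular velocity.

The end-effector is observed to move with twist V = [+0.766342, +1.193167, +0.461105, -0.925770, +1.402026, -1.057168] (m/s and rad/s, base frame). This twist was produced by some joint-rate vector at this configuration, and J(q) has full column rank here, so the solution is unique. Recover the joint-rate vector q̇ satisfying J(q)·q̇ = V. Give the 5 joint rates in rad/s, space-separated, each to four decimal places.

o_n = [-0.4548, -0.1584, 0.9396]
J₁: ẑ×o_n = [0.1584, -0.4548, 0.0000], ω = ẑ
J2: z=[-0.9272, 0.3746, 0.0000] o=[-0.1236, -0.3060, 0.0000] → [0.3520, 0.8712, -0.0127, -0.9272, 0.3746, 0.0000]
J3: z=[0.3677, 0.9101, 0.1908] o=[-0.1479, -0.3661, 0.3338] → [0.5118, -0.2813, 0.3557, 0.3677, 0.9101, 0.1908]
J4: z=[-0.7484, 0.4114, -0.5202] o=[0.3083, -0.0575, -0.0785] → [0.3664, 1.1589, 0.3895, -0.7484, 0.4114, -0.5202]
J5: z=[-0.7484, 0.4114, -0.5202] o=[-0.1693, -0.2009, 0.4951] → [0.2050, 0.4812, 0.0857, -0.7484, 0.4114, -0.5202]
q̇ = J⁺·V = [-0.7080, 0.5440, 0.8690, 0.2440, 0.7460]

-0.7080 0.5440 0.8690 0.2440 0.7460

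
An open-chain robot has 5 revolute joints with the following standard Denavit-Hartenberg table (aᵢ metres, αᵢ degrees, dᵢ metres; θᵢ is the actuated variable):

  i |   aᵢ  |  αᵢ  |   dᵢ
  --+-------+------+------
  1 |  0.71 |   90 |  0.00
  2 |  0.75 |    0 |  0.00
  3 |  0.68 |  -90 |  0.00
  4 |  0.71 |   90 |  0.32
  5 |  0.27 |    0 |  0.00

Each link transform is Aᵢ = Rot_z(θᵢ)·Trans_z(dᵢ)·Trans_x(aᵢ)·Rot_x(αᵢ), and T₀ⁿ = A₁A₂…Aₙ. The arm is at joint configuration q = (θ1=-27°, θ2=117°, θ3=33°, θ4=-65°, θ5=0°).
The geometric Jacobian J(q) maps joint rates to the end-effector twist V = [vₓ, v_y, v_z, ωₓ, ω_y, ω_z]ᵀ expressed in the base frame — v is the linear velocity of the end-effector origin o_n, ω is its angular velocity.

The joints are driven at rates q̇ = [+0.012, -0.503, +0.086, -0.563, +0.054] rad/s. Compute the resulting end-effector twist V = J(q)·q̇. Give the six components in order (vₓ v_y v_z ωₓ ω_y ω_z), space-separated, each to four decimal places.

0.6788 -0.6175 0.3705 0.4675 0.2042 0.4751

o_n = [-1.0608, -0.4563, 0.9382]
J₁: ẑ×o_n = [0.4563, -1.0608, 0.0000], ω = ẑ
J2: z=[-0.4540, -0.8910, 0.0000] o=[0.6326, -0.3223, 0.0000] → [-0.8360, 0.4259, -1.4481, -0.4540, -0.8910, 0.0000]
J3: z=[-0.4540, -0.8910, 0.0000] o=[0.3292, -0.1678, 0.6683] → [-0.2405, 0.1226, -1.1076, -0.4540, -0.8910, 0.0000]
J4: z=[-0.4455, 0.2270, -0.8660] o=[-0.1955, 0.0996, 1.0083] → [-0.4973, 0.7182, 0.4441, -0.4455, 0.2270, -0.8660]
J5: z=[0.5075, -0.7329, -0.4532] o=[-0.8617, -0.2831, 0.8812] → [-0.1203, 0.0613, -0.2338, 0.5075, -0.7329, -0.4532]
V = J·q̇ = [0.6788, -0.6175, 0.3705, 0.4675, 0.2042, 0.4751]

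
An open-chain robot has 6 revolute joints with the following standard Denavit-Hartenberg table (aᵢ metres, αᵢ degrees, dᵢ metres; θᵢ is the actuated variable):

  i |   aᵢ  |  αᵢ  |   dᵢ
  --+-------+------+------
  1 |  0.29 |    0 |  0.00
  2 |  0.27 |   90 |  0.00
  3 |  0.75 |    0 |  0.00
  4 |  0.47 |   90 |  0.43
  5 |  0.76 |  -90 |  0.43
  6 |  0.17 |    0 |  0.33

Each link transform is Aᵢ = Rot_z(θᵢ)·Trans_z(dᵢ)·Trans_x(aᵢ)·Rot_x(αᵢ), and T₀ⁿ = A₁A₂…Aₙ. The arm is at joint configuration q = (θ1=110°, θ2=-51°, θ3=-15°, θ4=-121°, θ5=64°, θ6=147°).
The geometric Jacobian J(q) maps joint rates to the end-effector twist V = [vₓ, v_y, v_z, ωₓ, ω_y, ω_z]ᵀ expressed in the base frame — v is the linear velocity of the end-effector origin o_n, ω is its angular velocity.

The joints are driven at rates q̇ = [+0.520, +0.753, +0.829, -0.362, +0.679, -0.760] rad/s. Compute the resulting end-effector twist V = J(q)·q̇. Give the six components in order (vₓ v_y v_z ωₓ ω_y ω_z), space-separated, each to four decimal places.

0.4592 1.9491 0.5725 -0.3813 -0.8944 1.2869

o_n = [1.0960, 0.0684, -0.2599]
J₁: ẑ×o_n = [-0.0684, 1.0960, 0.0000], ω = ẑ
J2: z=[0.0000, 0.0000, 1.0000] o=[-0.0992, 0.2725, 0.0000] → [0.2041, 1.1952, -0.0000, 0.0000, 0.0000, 1.0000]
J3: z=[0.8572, -0.5150, 0.0000] o=[0.0399, 0.5039, 0.0000] → [0.1338, 0.2228, 0.1706, 0.8572, -0.5150, 0.0000]
J4: z=[0.8572, -0.5150, 0.0000] o=[0.4130, 1.1249, -0.1941] → [0.0339, 0.0564, -0.5538, 0.8572, -0.5150, 0.0000]
J5: z=[-0.3578, -0.5954, 0.7193] o=[0.6074, 0.6137, -0.5206] → [0.2370, 0.4447, 0.4860, -0.3578, -0.5954, 0.7193]
J6: z=[0.7087, 0.3284, 0.6244] o=[0.9157, -0.1996, -0.4427] → [-0.1073, -0.0170, 0.1308, 0.7087, 0.3284, 0.6244]
V = J·q̇ = [0.4592, 1.9491, 0.5725, -0.3813, -0.8944, 1.2869]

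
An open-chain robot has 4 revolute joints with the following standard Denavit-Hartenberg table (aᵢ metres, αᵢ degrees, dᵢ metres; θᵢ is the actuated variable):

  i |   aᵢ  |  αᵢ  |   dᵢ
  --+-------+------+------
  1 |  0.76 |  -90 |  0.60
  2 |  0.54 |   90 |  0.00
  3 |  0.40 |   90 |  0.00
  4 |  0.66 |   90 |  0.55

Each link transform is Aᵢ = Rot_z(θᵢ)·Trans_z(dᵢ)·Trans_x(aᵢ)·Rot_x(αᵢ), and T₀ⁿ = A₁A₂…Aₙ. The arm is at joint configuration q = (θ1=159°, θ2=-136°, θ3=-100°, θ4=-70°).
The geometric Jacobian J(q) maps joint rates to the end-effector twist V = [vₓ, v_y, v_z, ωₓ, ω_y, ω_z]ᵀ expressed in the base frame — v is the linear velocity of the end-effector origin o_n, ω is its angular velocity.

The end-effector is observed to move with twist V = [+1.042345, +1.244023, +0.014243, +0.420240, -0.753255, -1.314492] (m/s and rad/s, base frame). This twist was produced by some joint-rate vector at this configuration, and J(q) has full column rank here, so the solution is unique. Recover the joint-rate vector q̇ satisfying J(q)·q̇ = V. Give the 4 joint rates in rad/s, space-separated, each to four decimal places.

-0.9420 0.5910 0.7280 -0.2210

o_n = [-0.9992, 0.9413, 0.9695]
J₁: ẑ×o_n = [-0.9413, -0.9992, 0.0000], ω = ẑ
J2: z=[-0.3584, -0.9336, 0.0000] o=[-0.7095, 0.2724, 0.6000] → [-0.3450, 0.1324, -0.5102, -0.3584, -0.9336, 0.0000]
J3: z=[0.6485, -0.2489, -0.7193] o=[-0.3469, 0.1332, 0.9751] → [0.5827, 0.4729, 0.3617, 0.6485, -0.2489, -0.7193]
J4: z=[-0.7236, 0.0918, -0.6841] o=[-0.2524, 0.5188, 0.9269] → [0.2930, 0.5418, -0.2372, -0.7236, 0.0918, -0.6841]
q̇ = J⁺·V = [-0.9420, 0.5910, 0.7280, -0.2210]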